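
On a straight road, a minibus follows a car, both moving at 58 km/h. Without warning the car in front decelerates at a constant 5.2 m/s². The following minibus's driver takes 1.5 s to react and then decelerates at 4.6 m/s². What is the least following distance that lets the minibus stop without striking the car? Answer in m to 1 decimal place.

Minimum gap ≈ 27.4 m

58 km/h ÷ 3.6 = 16.1111 m/s.
Leader travels v²/(2a_L) = 259.568 / 10.400 = 24.958 m before stopping.
Follower covers v·t_r = 16.1111 × 1.5 = 24.167 m while reacting, then v²/(2a_F) = 259.568 / 9.200 = 28.214 m while braking, for a total of 24.167 + 28.214 = 52.381 m.
Since a_F ≤ a_L and the follower starts braking later, the follower is never slower than the leader, so the closest approach is when both have stopped.
Minimum gap = 52.381 − 24.958 = 27.423 m.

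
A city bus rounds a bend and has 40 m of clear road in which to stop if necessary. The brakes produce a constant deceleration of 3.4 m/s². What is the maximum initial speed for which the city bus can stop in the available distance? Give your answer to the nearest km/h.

Maximum speed ≈ 59 km/h

v²/(2a) = d ⇒ v = √(2 × 3.400 × 40) = √272.00 = 16.4924 m/s.
16.4924 m/s × 3.6 = 59.373 km/h.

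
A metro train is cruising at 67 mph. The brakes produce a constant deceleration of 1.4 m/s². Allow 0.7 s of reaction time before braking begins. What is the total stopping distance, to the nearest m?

67 mph × 0.44704 = 29.9517 m/s.
Reaction distance = v·t_r = 29.9517 × 0.7 = 20.966 m.
Braking distance = v²/(2a) = 29.9517² / (2 × 1.400) = 897.104 / 2.800 = 320.394 m.
Total = 20.966 + 320.394 = 341.360 m.

Total stopping distance ≈ 341 m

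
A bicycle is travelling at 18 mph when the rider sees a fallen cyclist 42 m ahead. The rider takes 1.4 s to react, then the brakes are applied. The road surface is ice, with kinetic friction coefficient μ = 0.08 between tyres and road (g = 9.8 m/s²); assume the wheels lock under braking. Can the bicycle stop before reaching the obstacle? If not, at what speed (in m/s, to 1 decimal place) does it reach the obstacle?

No — it strikes the obstacle at 4.1 m/s

18 mph × 0.44704 = 8.0467 m/s.
a = μg = 0.08 × 9.8 = 0.784 m/s².
Reaction distance = 8.0467 × 1.4 = 11.265 m.
Braking distance needed to stop: v²/(2a) = 64.749 / 1.568 = 41.294 m, so total needed = 11.265 + 41.294 = 52.559 m > 42 m — it cannot stop.
Distance remaining when braking begins: 42 − 11.265 = 30.735 m.
v² = v₀² − 2a·d = 64.749 − 2 × 0.784 × 30.735 = 16.557 m²/s².
v = √16.557 = 4.069 m/s.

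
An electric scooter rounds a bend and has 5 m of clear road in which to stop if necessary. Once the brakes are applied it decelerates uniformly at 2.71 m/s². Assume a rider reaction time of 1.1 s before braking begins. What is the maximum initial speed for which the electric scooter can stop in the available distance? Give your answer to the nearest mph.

Stopping distance: v·t_r + v²/(2a) = 5 with t_r = 1.1 s and a = 2.710 m/s².
So v² + 5.962 v − 27.10 = 0.
Positive root: v = −a·t_r + √((a·t_r)² + 2a·d) = −2.981 + √(8.886 + 27.10) = 3.0178 m/s.
3.0178 m/s ÷ 0.44704 = 6.751 mph.

Maximum speed ≈ 7 mph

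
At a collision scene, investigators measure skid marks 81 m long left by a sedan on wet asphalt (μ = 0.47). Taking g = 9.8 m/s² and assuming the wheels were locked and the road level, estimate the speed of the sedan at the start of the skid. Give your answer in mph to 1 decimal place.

Initial speed ≈ 61.1 mph

Deceleration a = μg = 0.47 × 9.8 = 4.606 m/s².
v = √(2a·d) = √(2 × 4.606 × 81) = √746.172 = 27.3161 m/s.
= 27.3161 ÷ 0.44704 = 61.104 mph.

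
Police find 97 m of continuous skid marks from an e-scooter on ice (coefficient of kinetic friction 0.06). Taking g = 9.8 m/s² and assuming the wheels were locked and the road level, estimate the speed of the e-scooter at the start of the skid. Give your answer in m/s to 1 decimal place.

Initial speed ≈ 10.7 m/s

Deceleration a = μg = 0.06 × 9.8 = 0.588 m/s².
v = √(2a·d) = √(2 × 0.588 × 97) = √114.072 = 10.6804 m/s.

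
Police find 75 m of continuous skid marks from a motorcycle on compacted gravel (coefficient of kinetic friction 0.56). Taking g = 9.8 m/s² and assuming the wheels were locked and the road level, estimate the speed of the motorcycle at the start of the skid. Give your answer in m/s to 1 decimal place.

Initial speed ≈ 28.7 m/s

Deceleration a = μg = 0.56 × 9.8 = 5.488 m/s².
v = √(2a·d) = √(2 × 5.488 × 75) = √823.200 = 28.6915 m/s.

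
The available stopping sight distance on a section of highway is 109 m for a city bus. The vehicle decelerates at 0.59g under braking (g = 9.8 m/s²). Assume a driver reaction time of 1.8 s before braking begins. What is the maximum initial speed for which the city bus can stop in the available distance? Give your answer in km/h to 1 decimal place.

Maximum speed ≈ 95.7 km/h

a = 0.59 × 9.8 = 5.782 m/s².
Stopping distance: v·t_r + v²/(2a) = 109 with t_r = 1.8 s and a = 5.782 m/s².
So v² + 20.815 v − 1260.48 = 0.
Positive root: v = −a·t_r + √((a·t_r)² + 2a·d) = −10.408 + √(108.326 + 1260.48) = 26.5894 m/s.
26.5894 m/s × 3.6 = 95.722 km/h.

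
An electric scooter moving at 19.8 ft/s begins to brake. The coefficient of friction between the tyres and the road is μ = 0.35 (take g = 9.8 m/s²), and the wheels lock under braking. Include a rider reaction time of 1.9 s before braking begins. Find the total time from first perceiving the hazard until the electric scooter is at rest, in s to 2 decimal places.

Total time ≈ 3.66 s

19.8 ft/s × 0.3048 = 6.0350 m/s.
a = μg = 0.35 × 9.8 = 3.430 m/s².
Braking time = v/a = 6.0350 / 3.430 = 1.759 s.
Total = 1.9 + 1.759 = 3.659 s.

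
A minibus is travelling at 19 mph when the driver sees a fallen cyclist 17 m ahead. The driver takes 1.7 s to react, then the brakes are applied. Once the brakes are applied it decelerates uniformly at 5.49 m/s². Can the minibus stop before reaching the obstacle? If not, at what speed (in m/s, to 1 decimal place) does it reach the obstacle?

No — it strikes the obstacle at 6.6 m/s

19 mph × 0.44704 = 8.4938 m/s.
Reaction distance = 8.4938 × 1.7 = 14.439 m.
Braking distance needed to stop: v²/(2a) = 72.145 / 10.980 = 6.571 m, so total needed = 14.439 + 6.571 = 21.010 m > 17 m — it cannot stop.
Distance remaining when braking begins: 17 − 14.439 = 2.561 m.
v² = v₀² − 2a·d = 72.145 − 2 × 5.490 × 2.561 = 44.025 m²/s².
v = √44.025 = 6.635 m/s.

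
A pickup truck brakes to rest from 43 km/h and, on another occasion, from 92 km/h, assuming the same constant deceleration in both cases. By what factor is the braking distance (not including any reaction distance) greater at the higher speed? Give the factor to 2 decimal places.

Factor ≈ 4.58

Braking distance d = v²/(2a), so with a fixed, d ∝ v².
Factor = (92/43)² = 2.1395² = 4.5775.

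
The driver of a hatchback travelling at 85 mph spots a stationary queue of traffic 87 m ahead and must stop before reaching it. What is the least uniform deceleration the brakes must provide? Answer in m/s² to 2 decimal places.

85 mph × 0.44704 = 37.9984 m/s.
v² = 2a·d ⇒ a = v²/(2d) = 37.9984² / (2 × 87.000) = 1443.878 / 174.000 = 8.2981 m/s².

Required deceleration ≈ 8.30 m/s²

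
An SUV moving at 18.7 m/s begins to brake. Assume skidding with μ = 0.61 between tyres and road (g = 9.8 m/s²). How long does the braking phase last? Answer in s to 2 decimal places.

a = μg = 0.61 × 9.8 = 5.978 m/s².
Braking time = v/a = 18.7000 / 5.978 = 3.128 s.

Braking time ≈ 3.13 s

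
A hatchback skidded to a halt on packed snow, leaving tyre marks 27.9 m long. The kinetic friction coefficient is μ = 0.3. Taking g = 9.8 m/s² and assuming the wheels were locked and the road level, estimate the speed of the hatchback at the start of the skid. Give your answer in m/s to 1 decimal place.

Initial speed ≈ 12.8 m/s

Deceleration a = μg = 0.3 × 9.8 = 2.940 m/s².
v = √(2a·d) = √(2 × 2.940 × 27.9) = √164.052 = 12.8083 m/s.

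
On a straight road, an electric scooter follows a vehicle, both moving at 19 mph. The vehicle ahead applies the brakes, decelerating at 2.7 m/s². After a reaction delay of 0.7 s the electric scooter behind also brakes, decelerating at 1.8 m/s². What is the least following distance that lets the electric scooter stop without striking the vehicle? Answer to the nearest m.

Minimum gap ≈ 13 m

19 mph × 0.44704 = 8.4938 m/s.
Leader travels v²/(2a_L) = 72.145 / 5.400 = 13.360 m before stopping.
Follower covers v·t_r = 8.4938 × 0.7 = 5.946 m while reacting, then v²/(2a_F) = 72.145 / 3.600 = 20.040 m while braking, for a total of 5.946 + 20.040 = 25.986 m.
Since a_F ≤ a_L and the follower starts braking later, the follower is never slower than the leader, so the closest approach is when both have stopped.
Minimum gap = 25.986 − 13.360 = 12.626 m.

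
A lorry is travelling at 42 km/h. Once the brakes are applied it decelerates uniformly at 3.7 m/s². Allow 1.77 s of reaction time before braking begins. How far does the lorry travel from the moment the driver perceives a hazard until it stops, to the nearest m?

42 km/h ÷ 3.6 = 11.6667 m/s.
Reaction distance = v·t_r = 11.6667 × 1.77 = 20.650 m.
Braking distance = v²/(2a) = 11.6667² / (2 × 3.700) = 136.112 / 7.400 = 18.394 m.
Total = 20.650 + 18.394 = 39.044 m.

Total stopping distance ≈ 39 m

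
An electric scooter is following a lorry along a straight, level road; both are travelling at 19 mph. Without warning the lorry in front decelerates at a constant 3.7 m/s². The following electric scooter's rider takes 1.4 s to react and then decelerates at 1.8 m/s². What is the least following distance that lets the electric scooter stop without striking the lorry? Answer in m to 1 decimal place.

Minimum gap ≈ 22.2 m

19 mph × 0.44704 = 8.4938 m/s.
Leader travels v²/(2a_L) = 72.145 / 7.400 = 9.749 m before stopping.
Follower covers v·t_r = 8.4938 × 1.4 = 11.891 m while reacting, then v²/(2a_F) = 72.145 / 3.600 = 20.040 m while braking, for a total of 11.891 + 20.040 = 31.931 m.
Since a_F ≤ a_L and the follower starts braking later, the follower is never slower than the leader, so the closest approach is when both have stopped.
Minimum gap = 31.931 − 9.749 = 22.182 m.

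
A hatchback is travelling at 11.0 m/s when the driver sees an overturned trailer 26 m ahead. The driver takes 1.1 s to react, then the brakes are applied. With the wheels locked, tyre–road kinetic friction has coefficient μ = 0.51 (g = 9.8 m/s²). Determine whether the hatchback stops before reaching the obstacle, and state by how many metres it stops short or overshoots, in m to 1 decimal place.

a = μg = 0.51 × 9.8 = 4.998 m/s².
Reaction distance = 11.0000 × 1.1 = 12.100 m.
Braking distance = v²/(2a) = 121.000 / 9.996 = 12.105 m.
Total stopping distance = 12.100 + 12.105 = 24.205 m, vs 26 m available — it stops with 26 − 24.205 = 1.795 m to spare.

Yes — it stops 1.8 m short of the obstacle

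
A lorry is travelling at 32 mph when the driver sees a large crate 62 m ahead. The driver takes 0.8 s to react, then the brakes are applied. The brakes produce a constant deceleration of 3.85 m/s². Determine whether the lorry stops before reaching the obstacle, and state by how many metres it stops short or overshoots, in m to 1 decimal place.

32 mph × 0.44704 = 14.3053 m/s.
Reaction distance = 14.3053 × 0.8 = 11.444 m.
Braking distance = v²/(2a) = 204.642 / 7.700 = 26.577 m.
Total stopping distance = 11.444 + 26.577 = 38.021 m, vs 62 m available — it stops with 62 − 38.021 = 23.979 m to spare.

Yes — it stops 24.0 m short of the obstacle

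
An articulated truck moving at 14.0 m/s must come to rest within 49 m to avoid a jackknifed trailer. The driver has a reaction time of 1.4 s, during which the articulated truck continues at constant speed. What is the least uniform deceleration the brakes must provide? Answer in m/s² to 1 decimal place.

Distance covered during reaction = 14.0000 × 1.4 = 19.600 m.
Distance available for braking: 49 − 19.600 = 29.400 m.
v² = 2a·d ⇒ a = v²/(2d) = 14.0000² / (2 × 29.400) = 196.000 / 58.800 = 3.3333 m/s².

Required deceleration ≈ 3.3 m/s²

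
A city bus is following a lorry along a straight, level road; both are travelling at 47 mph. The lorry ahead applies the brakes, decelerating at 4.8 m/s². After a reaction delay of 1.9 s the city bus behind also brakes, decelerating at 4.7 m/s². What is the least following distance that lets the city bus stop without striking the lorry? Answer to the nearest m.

Minimum gap ≈ 41 m

47 mph × 0.44704 = 21.0109 m/s.
Leader travels v²/(2a_L) = 441.458 / 9.600 = 45.985 m before stopping.
Follower covers v·t_r = 21.0109 × 1.9 = 39.921 m while reacting, then v²/(2a_F) = 441.458 / 9.400 = 46.964 m while braking, for a total of 39.921 + 46.964 = 86.885 m.
Since a_F ≤ a_L and the follower starts braking later, the follower is never slower than the leader, so the closest approach is when both have stopped.
Minimum gap = 86.885 − 45.985 = 40.900 m.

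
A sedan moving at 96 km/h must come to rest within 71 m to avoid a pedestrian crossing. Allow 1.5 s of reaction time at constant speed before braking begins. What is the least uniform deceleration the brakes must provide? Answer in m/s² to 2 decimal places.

96 km/h ÷ 3.6 = 26.6667 m/s.
Distance covered during reaction = 26.6667 × 1.5 = 40.000 m.
Distance available for braking: 71 − 40.000 = 31.000 m.
v² = 2a·d ⇒ a = v²/(2d) = 26.6667² / (2 × 31.000) = 711.113 / 62.000 = 11.4696 m/s².

Required deceleration ≈ 11.47 m/s²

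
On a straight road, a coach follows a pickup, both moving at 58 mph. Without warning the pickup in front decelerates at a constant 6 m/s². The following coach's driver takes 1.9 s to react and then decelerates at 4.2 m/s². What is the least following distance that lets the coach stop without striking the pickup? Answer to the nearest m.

58 mph × 0.44704 = 25.9283 m/s.
Leader travels v²/(2a_L) = 672.277 / 12.000 = 56.023 m before stopping.
Follower covers v·t_r = 25.9283 × 1.9 = 49.264 m while reacting, then v²/(2a_F) = 672.277 / 8.400 = 80.033 m while braking, for a total of 49.264 + 80.033 = 129.297 m.
Since a_F ≤ a_L and the follower starts braking later, the follower is never slower than the leader, so the closest approach is when both have stopped.
Minimum gap = 129.297 − 56.023 = 73.274 m.

Minimum gap ≈ 73 m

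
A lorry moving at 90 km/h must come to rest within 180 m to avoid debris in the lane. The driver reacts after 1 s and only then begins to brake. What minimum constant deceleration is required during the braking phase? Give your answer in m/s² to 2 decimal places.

Required deceleration ≈ 2.02 m/s²

90 km/h ÷ 3.6 = 25.0000 m/s.
Distance covered during reaction = 25.0000 × 1 = 25.000 m.
Distance available for braking: 180 − 25.000 = 155.000 m.
v² = 2a·d ⇒ a = v²/(2d) = 25.0000² / (2 × 155.000) = 625.000 / 310.000 = 2.0161 m/s².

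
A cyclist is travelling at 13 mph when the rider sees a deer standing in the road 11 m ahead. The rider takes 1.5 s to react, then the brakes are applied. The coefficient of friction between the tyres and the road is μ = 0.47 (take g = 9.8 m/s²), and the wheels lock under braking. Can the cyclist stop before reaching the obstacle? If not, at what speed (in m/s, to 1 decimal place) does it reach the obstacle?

No — it strikes the obstacle at 3.6 m/s

13 mph × 0.44704 = 5.8115 m/s.
a = μg = 0.47 × 9.8 = 4.606 m/s².
Reaction distance = 5.8115 × 1.5 = 8.717 m.
Braking distance needed to stop: v²/(2a) = 33.774 / 9.212 = 3.666 m, so total needed = 8.717 + 3.666 = 12.383 m > 11 m — it cannot stop.
Distance remaining when braking begins: 11 − 8.717 = 2.283 m.
v² = v₀² − 2a·d = 33.774 − 2 × 4.606 × 2.283 = 12.743 m²/s².
v = √12.743 = 3.570 m/s.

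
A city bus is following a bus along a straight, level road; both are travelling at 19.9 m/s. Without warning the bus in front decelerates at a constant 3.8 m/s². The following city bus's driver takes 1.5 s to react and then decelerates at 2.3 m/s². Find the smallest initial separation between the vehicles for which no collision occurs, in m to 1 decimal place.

Minimum gap ≈ 63.8 m

Leader travels v²/(2a_L) = 396.010 / 7.600 = 52.107 m before stopping.
Follower covers v·t_r = 19.9000 × 1.5 = 29.850 m while reacting, then v²/(2a_F) = 396.010 / 4.600 = 86.089 m while braking, for a total of 29.850 + 86.089 = 115.939 m.
Since a_F ≤ a_L and the follower starts braking later, the follower is never slower than the leader, so the closest approach is when both have stopped.
Minimum gap = 115.939 − 52.107 = 63.832 m.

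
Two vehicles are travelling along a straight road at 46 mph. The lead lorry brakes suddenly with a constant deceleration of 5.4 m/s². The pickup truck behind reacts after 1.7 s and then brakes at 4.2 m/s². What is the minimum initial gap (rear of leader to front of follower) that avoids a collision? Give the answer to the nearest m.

46 mph × 0.44704 = 20.5638 m/s.
Leader travels v²/(2a_L) = 422.870 / 10.800 = 39.155 m before stopping.
Follower covers v·t_r = 20.5638 × 1.7 = 34.958 m while reacting, then v²/(2a_F) = 422.870 / 8.400 = 50.342 m while braking, for a total of 34.958 + 50.342 = 85.300 m.
Since a_F ≤ a_L and the follower starts braking later, the follower is never slower than the leader, so the closest approach is when both have stopped.
Minimum gap = 85.300 − 39.155 = 46.145 m.

Minimum gap ≈ 46 m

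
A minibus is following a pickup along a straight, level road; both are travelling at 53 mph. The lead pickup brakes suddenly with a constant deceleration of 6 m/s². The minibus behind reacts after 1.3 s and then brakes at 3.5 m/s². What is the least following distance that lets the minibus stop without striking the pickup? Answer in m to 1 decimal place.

Minimum gap ≈ 64.2 m

53 mph × 0.44704 = 23.6931 m/s.
Leader travels v²/(2a_L) = 561.363 / 12.000 = 46.780 m before stopping.
Follower covers v·t_r = 23.6931 × 1.3 = 30.801 m while reacting, then v²/(2a_F) = 561.363 / 7.000 = 80.195 m while braking, for a total of 30.801 + 80.195 = 110.996 m.
Since a_F ≤ a_L and the follower starts braking later, the follower is never slower than the leader, so the closest approach is when both have stopped.
Minimum gap = 110.996 − 46.780 = 64.216 m.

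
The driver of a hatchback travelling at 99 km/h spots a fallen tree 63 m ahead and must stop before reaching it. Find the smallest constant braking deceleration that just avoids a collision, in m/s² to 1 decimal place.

Required deceleration ≈ 6.0 m/s²

99 km/h ÷ 3.6 = 27.5000 m/s.
v² = 2a·d ⇒ a = v²/(2d) = 27.5000² / (2 × 63.000) = 756.250 / 126.000 = 6.0020 m/s².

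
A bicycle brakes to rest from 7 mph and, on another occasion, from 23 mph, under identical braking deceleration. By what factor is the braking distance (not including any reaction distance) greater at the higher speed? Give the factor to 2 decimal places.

Factor ≈ 10.80

Braking distance d = v²/(2a), so with a fixed, d ∝ v².
Factor = (23/7)² = 3.2857² = 10.7958.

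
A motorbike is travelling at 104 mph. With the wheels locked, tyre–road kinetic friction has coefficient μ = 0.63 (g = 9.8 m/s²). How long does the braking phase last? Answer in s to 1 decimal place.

104 mph × 0.44704 = 46.4922 m/s.
a = μg = 0.63 × 9.8 = 6.174 m/s².
Braking time = v/a = 46.4922 / 6.174 = 7.530 s.

Braking time ≈ 7.5 s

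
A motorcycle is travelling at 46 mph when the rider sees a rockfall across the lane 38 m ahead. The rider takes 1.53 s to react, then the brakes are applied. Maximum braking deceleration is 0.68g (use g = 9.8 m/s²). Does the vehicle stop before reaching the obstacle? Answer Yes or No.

46 mph × 0.44704 = 20.5638 m/s.
a = 0.68 × 9.8 = 6.664 m/s².
Reaction distance = 20.5638 × 1.53 = 31.463 m.
Braking distance = v²/(2a) = 422.870 / 13.328 = 31.728 m.
Total stopping distance = 31.463 + 31.728 = 63.191 m, vs 38 m available — it cannot stop in time and overshoots by 63.191 − 38 = 25.191 m.

No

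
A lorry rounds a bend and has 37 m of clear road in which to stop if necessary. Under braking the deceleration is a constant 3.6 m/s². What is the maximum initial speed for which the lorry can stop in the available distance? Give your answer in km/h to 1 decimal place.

v²/(2a) = d ⇒ v = √(2 × 3.600 × 37) = √266.40 = 16.3218 m/s.
16.3218 m/s × 3.6 = 58.758 km/h.

Maximum speed ≈ 58.8 km/h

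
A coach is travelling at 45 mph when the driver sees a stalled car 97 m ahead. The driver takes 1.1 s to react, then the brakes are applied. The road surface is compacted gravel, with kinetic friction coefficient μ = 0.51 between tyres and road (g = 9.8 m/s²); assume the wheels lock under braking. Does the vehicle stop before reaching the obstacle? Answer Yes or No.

45 mph × 0.44704 = 20.1168 m/s.
a = μg = 0.51 × 9.8 = 4.998 m/s².
Reaction distance = 20.1168 × 1.1 = 22.128 m.
Braking distance = v²/(2a) = 404.686 / 9.996 = 40.485 m.
Total stopping distance = 22.128 + 40.485 = 62.613 m, vs 97 m available — it stops with 97 − 62.613 = 34.387 m to spare.

Yes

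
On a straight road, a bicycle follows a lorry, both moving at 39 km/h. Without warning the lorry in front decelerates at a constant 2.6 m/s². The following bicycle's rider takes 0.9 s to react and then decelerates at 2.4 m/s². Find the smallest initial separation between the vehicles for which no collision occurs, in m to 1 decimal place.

39 km/h ÷ 3.6 = 10.8333 m/s.
Leader travels v²/(2a_L) = 117.360 / 5.200 = 22.569 m before stopping.
Follower covers v·t_r = 10.8333 × 0.9 = 9.750 m while reacting, then v²/(2a_F) = 117.360 / 4.800 = 24.450 m while braking, for a total of 9.750 + 24.450 = 34.200 m.
Since a_F ≤ a_L and the follower starts braking later, the follower is never slower than the leader, so the closest approach is when both have stopped.
Minimum gap = 34.200 − 22.569 = 11.631 m.

Minimum gap ≈ 11.6 m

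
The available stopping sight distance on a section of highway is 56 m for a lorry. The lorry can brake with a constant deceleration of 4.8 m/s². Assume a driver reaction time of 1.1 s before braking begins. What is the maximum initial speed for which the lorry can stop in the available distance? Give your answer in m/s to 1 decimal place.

Stopping distance: v·t_r + v²/(2a) = 56 with t_r = 1.1 s and a = 4.800 m/s².
So v² + 10.560 v − 537.60 = 0.
Positive root: v = −a·t_r + √((a·t_r)² + 2a·d) = −5.280 + √(27.878 + 537.60) = 18.4998 m/s.

Maximum speed ≈ 18.5 m/s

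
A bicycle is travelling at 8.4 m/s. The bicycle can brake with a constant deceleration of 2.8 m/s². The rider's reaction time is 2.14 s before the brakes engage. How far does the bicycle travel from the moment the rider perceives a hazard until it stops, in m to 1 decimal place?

Reaction distance = v·t_r = 8.4000 × 2.14 = 17.976 m.
Braking distance = v²/(2a) = 8.4000² / (2 × 2.800) = 70.560 / 5.600 = 12.600 m.
Total = 17.976 + 12.600 = 30.576 m.

Total stopping distance ≈ 30.6 m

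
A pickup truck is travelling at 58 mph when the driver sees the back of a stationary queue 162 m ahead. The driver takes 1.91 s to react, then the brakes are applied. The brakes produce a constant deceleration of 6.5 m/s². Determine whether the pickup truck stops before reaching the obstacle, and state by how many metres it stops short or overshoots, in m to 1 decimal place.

58 mph × 0.44704 = 25.9283 m/s.
Reaction distance = 25.9283 × 1.91 = 49.523 m.
Braking distance = v²/(2a) = 672.277 / 13.000 = 51.714 m.
Total stopping distance = 49.523 + 51.714 = 101.237 m, vs 162 m available — it stops with 162 − 101.237 = 60.763 m to spare.

Yes — it stops 60.8 m short of the obstacle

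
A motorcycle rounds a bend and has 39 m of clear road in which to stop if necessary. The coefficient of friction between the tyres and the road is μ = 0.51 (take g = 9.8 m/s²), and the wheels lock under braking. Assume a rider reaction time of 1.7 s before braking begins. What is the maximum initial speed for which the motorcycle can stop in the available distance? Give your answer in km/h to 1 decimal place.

Maximum speed ≈ 46.8 km/h

a = μg = 0.51 × 9.8 = 4.998 m/s².
Stopping distance: v·t_r + v²/(2a) = 39 with t_r = 1.7 s and a = 4.998 m/s².
So v² + 16.993 v − 389.84 = 0.
Positive root: v = −a·t_r + √((a·t_r)² + 2a·d) = −8.497 + √(72.199 + 389.84) = 12.9981 m/s.
12.9981 m/s × 3.6 = 46.793 km/h.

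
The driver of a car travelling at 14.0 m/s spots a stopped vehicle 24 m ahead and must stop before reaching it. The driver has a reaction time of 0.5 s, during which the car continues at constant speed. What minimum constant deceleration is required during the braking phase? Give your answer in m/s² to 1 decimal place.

Required deceleration ≈ 5.8 m/s²

Distance covered during reaction = 14.0000 × 0.5 = 7.000 m.
Distance available for braking: 24 − 7.000 = 17.000 m.
v² = 2a·d ⇒ a = v²/(2d) = 14.0000² / (2 × 17.000) = 196.000 / 34.000 = 5.7647 m/s².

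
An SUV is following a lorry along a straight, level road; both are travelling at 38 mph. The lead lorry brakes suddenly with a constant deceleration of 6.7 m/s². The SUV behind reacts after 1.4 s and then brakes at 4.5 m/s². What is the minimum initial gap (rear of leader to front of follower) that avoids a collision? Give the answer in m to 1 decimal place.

38 mph × 0.44704 = 16.9875 m/s.
Leader travels v²/(2a_L) = 288.575 / 13.400 = 21.535 m before stopping.
Follower covers v·t_r = 16.9875 × 1.4 = 23.782 m while reacting, then v²/(2a_F) = 288.575 / 9.000 = 32.064 m while braking, for a total of 23.782 + 32.064 = 55.846 m.
Since a_F ≤ a_L and the follower starts braking later, the follower is never slower than the leader, so the closest approach is when both have stopped.
Minimum gap = 55.846 − 21.535 = 34.311 m.

Minimum gap ≈ 34.3 m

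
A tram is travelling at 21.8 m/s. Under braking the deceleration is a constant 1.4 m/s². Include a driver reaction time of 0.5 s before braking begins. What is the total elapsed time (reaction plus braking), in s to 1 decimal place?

Braking time = v/a = 21.8000 / 1.400 = 15.571 s.
Total = 0.5 + 15.571 = 16.071 s.

Total time ≈ 16.1 s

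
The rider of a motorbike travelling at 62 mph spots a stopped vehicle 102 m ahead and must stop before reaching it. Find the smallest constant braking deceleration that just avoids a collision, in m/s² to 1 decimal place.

Required deceleration ≈ 3.8 m/s²

62 mph × 0.44704 = 27.7165 m/s.
v² = 2a·d ⇒ a = v²/(2d) = 27.7165² / (2 × 102.000) = 768.204 / 204.000 = 3.7657 m/s².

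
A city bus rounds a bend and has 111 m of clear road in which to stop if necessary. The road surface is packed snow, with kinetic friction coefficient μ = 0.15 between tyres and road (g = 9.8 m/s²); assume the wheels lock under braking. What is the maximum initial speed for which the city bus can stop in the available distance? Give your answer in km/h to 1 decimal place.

Maximum speed ≈ 65.0 km/h

a = μg = 0.15 × 9.8 = 1.470 m/s².
v²/(2a) = d ⇒ v = √(2 × 1.470 × 111) = √326.34 = 18.0649 m/s.
18.0649 m/s × 3.6 = 65.034 km/h.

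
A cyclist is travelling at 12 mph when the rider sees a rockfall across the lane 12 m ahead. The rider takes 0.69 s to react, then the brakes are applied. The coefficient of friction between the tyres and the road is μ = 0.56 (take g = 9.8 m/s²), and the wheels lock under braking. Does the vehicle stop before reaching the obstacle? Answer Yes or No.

12 mph × 0.44704 = 5.3645 m/s.
a = μg = 0.56 × 9.8 = 5.488 m/s².
Reaction distance = 5.3645 × 0.69 = 3.702 m.
Braking distance = v²/(2a) = 28.778 / 10.976 = 2.622 m.
Total stopping distance = 3.702 + 2.622 = 6.324 m, vs 12 m available — it stops with 12 − 6.324 = 5.676 m to spare.

Yes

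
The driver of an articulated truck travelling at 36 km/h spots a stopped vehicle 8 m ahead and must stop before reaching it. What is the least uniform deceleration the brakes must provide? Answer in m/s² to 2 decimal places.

Required deceleration ≈ 6.25 m/s²

36 km/h ÷ 3.6 = 10.0000 m/s.
v² = 2a·d ⇒ a = v²/(2d) = 10.0000² / (2 × 8.000) = 100.000 / 16.000 = 6.2500 m/s².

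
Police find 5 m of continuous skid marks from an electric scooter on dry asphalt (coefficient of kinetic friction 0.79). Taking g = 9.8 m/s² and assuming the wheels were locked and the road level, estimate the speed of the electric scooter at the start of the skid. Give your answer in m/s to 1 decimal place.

Initial speed ≈ 8.8 m/s

Deceleration a = μg = 0.79 × 9.8 = 7.742 m/s².
v = √(2a·d) = √(2 × 7.742 × 5) = √77.420 = 8.7989 m/s.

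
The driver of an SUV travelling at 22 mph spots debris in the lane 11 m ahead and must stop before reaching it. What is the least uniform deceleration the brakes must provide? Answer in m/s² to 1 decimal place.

Required deceleration ≈ 4.4 m/s²

22 mph × 0.44704 = 9.8349 m/s.
v² = 2a·d ⇒ a = v²/(2d) = 9.8349² / (2 × 11.000) = 96.725 / 22.000 = 4.3966 m/s².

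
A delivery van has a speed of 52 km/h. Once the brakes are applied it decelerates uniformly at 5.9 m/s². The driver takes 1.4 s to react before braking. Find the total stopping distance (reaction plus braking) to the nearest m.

Total stopping distance ≈ 38 m

52 km/h ÷ 3.6 = 14.4444 m/s.
Reaction distance = v·t_r = 14.4444 × 1.4 = 20.222 m.
Braking distance = v²/(2a) = 14.4444² / (2 × 5.900) = 208.641 / 11.800 = 17.681 m.
Total = 20.222 + 17.681 = 37.903 m.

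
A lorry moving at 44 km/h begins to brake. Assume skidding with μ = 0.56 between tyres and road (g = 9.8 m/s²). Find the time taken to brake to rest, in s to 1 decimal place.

Braking time ≈ 2.2 s

44 km/h ÷ 3.6 = 12.2222 m/s.
a = μg = 0.56 × 9.8 = 5.488 m/s².
Braking time = v/a = 12.2222 / 5.488 = 2.227 s.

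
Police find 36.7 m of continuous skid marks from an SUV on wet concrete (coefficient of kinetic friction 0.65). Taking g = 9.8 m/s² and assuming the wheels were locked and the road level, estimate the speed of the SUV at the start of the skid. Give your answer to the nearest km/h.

Initial speed ≈ 78 km/h

Deceleration a = μg = 0.65 × 9.8 = 6.370 m/s².
v = √(2a·d) = √(2 × 6.370 × 36.7) = √467.558 = 21.6231 m/s.
= 21.6231 × 3.6 = 77.843 km/h.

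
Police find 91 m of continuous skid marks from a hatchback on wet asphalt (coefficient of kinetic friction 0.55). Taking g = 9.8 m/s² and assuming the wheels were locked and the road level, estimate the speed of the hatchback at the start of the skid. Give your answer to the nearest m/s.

Initial speed ≈ 31 m/s

Deceleration a = μg = 0.55 × 9.8 = 5.390 m/s².
v = √(2a·d) = √(2 × 5.390 × 91) = √980.980 = 31.3206 m/s.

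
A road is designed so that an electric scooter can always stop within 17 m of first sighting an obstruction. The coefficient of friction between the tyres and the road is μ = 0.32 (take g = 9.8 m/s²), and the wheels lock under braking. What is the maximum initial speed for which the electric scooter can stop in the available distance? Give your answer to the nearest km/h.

a = μg = 0.32 × 9.8 = 3.136 m/s².
v²/(2a) = d ⇒ v = √(2 × 3.136 × 17) = √106.62 = 10.3257 m/s.
10.3257 m/s × 3.6 = 37.173 km/h.

Maximum speed ≈ 37 km/h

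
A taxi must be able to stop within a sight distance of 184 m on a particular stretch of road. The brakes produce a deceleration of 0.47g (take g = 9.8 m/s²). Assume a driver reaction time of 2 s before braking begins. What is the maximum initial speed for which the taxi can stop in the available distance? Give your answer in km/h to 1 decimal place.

Maximum speed ≈ 118.7 km/h

a = 0.47 × 9.8 = 4.606 m/s².
Stopping distance: v·t_r + v²/(2a) = 184 with t_r = 2 s and a = 4.606 m/s².
So v² + 18.424 v − 1695.01 = 0.
Positive root: v = −a·t_r + √((a·t_r)² + 2a·d) = −9.212 + √(84.861 + 1695.01) = 32.9765 m/s.
32.9765 m/s × 3.6 = 118.715 km/h.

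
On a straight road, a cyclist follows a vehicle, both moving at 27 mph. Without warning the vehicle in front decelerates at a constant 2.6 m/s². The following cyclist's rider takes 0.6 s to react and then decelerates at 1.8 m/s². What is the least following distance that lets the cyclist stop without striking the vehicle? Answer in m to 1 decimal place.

Minimum gap ≈ 19.7 m

27 mph × 0.44704 = 12.0701 m/s.
Leader travels v²/(2a_L) = 145.687 / 5.200 = 28.017 m before stopping.
Follower covers v·t_r = 12.0701 × 0.6 = 7.242 m while reacting, then v²/(2a_F) = 145.687 / 3.600 = 40.469 m while braking, for a total of 7.242 + 40.469 = 47.711 m.
Since a_F ≤ a_L and the follower starts braking later, the follower is never slower than the leader, so the closest approach is when both have stopped.
Minimum gap = 47.711 − 28.017 = 19.694 m.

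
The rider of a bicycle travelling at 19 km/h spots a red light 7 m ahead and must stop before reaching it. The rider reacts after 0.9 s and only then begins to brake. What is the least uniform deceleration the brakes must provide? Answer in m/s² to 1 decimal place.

19 km/h ÷ 3.6 = 5.2778 m/s.
Distance covered during reaction = 5.2778 × 0.9 = 4.750 m.
Distance available for braking: 7 − 4.750 = 2.250 m.
v² = 2a·d ⇒ a = v²/(2d) = 5.2778² / (2 × 2.250) = 27.855 / 4.500 = 6.1900 m/s².

Required deceleration ≈ 6.2 m/s²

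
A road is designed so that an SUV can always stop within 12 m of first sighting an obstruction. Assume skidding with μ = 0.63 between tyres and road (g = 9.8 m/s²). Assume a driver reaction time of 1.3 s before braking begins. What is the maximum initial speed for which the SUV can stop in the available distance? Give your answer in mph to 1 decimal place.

a = μg = 0.63 × 9.8 = 6.174 m/s².
Stopping distance: v·t_r + v²/(2a) = 12 with t_r = 1.3 s and a = 6.174 m/s².
So v² + 16.052 v − 148.18 = 0.
Positive root: v = −a·t_r + √((a·t_r)² + 2a·d) = −8.026 + √(64.417 + 148.18) = 6.5547 m/s.
6.5547 m/s ÷ 0.44704 = 14.662 mph.

Maximum speed ≈ 14.7 mph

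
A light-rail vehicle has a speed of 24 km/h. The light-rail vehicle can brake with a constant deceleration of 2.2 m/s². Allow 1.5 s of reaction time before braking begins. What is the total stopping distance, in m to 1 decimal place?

Total stopping distance ≈ 20.1 m

24 km/h ÷ 3.6 = 6.6667 m/s.
Reaction distance = v·t_r = 6.6667 × 1.5 = 10.000 m.
Braking distance = v²/(2a) = 6.6667² / (2 × 2.200) = 44.445 / 4.400 = 10.101 m.
Total = 10.000 + 10.101 = 20.101 m.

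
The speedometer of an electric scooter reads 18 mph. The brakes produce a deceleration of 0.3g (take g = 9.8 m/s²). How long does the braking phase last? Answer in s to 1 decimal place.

Braking time ≈ 2.7 s

18 mph × 0.44704 = 8.0467 m/s.
a = 0.3 × 9.8 = 2.940 m/s².
Braking time = v/a = 8.0467 / 2.940 = 2.737 s.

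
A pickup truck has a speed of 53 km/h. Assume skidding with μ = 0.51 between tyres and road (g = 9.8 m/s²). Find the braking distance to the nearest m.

Braking distance ≈ 22 m

53 km/h ÷ 3.6 = 14.7222 m/s.
a = μg = 0.51 × 9.8 = 4.998 m/s².
Braking distance = v²/(2a) = 14.7222² / (2 × 4.998) = 216.743 / 9.996 = 21.683 m.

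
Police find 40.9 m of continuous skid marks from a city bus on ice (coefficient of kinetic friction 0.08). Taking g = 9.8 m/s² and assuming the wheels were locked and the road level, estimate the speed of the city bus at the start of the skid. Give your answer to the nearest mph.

Initial speed ≈ 18 mph

Deceleration a = μg = 0.08 × 9.8 = 0.784 m/s².
v = √(2a·d) = √(2 × 0.784 × 40.9) = √64.131 = 8.0082 m/s.
= 8.0082 ÷ 0.44704 = 17.914 mph.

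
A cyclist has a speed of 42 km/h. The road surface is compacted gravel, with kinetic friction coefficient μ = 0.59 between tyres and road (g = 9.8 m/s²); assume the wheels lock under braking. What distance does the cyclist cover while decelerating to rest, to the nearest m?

42 km/h ÷ 3.6 = 11.6667 m/s.
a = μg = 0.59 × 9.8 = 5.782 m/s².
Braking distance = v²/(2a) = 11.6667² / (2 × 5.782) = 136.112 / 11.564 = 11.770 m.

Braking distance ≈ 12 m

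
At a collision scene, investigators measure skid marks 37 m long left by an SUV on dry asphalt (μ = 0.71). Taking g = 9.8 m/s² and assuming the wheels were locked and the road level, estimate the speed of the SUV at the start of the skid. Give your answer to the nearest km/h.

Initial speed ≈ 82 km/h

Deceleration a = μg = 0.71 × 9.8 = 6.958 m/s².
v = √(2a·d) = √(2 × 6.958 × 37) = √514.892 = 22.6912 m/s.
= 22.6912 × 3.6 = 81.688 km/h.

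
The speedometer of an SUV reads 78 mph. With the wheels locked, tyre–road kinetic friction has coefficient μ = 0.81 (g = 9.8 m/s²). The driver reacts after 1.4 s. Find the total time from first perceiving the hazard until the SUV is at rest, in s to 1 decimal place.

78 mph × 0.44704 = 34.8691 m/s.
a = μg = 0.81 × 9.8 = 7.938 m/s².
Braking time = v/a = 34.8691 / 7.938 = 4.393 s.
Total = 1.4 + 4.393 = 5.793 s.

Total time ≈ 5.8 s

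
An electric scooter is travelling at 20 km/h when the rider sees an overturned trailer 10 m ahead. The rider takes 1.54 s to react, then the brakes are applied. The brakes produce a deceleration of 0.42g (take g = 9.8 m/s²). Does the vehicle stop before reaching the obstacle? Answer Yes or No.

No

20 km/h ÷ 3.6 = 5.5556 m/s.
a = 0.42 × 9.8 = 4.116 m/s².
Reaction distance = 5.5556 × 1.54 = 8.556 m.
Braking distance = v²/(2a) = 30.865 / 8.232 = 3.749 m.
Total stopping distance = 8.556 + 3.749 = 12.305 m, vs 10 m available — it cannot stop in time and overshoots by 12.305 − 10 = 2.305 m.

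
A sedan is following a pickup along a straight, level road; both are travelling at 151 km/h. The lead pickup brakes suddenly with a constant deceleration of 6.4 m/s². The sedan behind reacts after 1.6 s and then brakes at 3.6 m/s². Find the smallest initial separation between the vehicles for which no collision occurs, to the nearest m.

151 km/h ÷ 3.6 = 41.9444 m/s.
Leader travels v²/(2a_L) = 1759.333 / 12.800 = 137.448 m before stopping.
Follower covers v·t_r = 41.9444 × 1.6 = 67.111 m while reacting, then v²/(2a_F) = 1759.333 / 7.200 = 244.352 m while braking, for a total of 67.111 + 244.352 = 311.463 m.
Since a_F ≤ a_L and the follower starts braking later, the follower is never slower than the leader, so the closest approach is when both have stopped.
Minimum gap = 311.463 − 137.448 = 174.015 m.

Minimum gap ≈ 174 m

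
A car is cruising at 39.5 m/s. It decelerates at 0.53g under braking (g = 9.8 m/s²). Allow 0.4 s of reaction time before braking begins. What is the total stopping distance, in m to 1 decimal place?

a = 0.53 × 9.8 = 5.194 m/s².
Reaction distance = v·t_r = 39.5000 × 0.4 = 15.800 m.
Braking distance = v²/(2a) = 39.5000² / (2 × 5.194) = 1560.250 / 10.388 = 150.197 m.
Total = 15.800 + 150.197 = 165.997 m.

Total stopping distance ≈ 166.0 m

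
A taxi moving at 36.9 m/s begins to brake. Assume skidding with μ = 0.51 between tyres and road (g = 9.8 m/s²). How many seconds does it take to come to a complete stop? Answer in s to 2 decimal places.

Braking time ≈ 7.38 s

a = μg = 0.51 × 9.8 = 4.998 m/s².
Braking time = v/a = 36.9000 / 4.998 = 7.383 s.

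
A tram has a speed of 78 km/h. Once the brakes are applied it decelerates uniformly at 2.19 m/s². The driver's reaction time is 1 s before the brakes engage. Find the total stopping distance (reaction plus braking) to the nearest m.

Total stopping distance ≈ 129 m

78 km/h ÷ 3.6 = 21.6667 m/s.
Reaction distance = v·t_r = 21.6667 × 1 = 21.667 m.
Braking distance = v²/(2a) = 21.6667² / (2 × 2.190) = 469.446 / 4.380 = 107.179 m.
Total = 21.667 + 107.179 = 128.846 m.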